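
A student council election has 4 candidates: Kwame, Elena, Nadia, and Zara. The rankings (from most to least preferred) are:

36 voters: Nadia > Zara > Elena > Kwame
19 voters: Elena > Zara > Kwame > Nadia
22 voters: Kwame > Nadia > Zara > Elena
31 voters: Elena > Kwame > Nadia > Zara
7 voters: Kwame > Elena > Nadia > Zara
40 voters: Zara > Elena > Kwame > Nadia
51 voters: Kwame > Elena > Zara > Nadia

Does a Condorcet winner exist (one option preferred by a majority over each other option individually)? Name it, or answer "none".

Elena

Elena vs Kwame: 126–80 for Elena.
Elena vs Nadia: 148–58 for Elena.
Elena vs Zara: 108–98 for Elena.
Elena beats every other option head-to-head.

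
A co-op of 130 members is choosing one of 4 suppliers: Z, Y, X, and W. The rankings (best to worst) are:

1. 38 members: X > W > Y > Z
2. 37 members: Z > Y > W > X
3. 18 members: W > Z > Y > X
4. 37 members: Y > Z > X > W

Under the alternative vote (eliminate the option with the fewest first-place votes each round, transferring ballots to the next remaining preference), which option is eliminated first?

Round 1: Z 37, Y 37, X 38, W 18. Eliminate W.

W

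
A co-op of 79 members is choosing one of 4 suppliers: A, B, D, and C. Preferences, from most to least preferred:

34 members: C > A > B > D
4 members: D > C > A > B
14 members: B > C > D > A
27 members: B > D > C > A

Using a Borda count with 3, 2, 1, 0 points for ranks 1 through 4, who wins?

C

A: 34·2 + 4·1 + 14·0 + 27·0 = 72
B: 34·1 + 4·0 + 14·3 + 27·3 = 157
D: 34·0 + 4·3 + 14·1 + 27·2 = 80
C: 34·3 + 4·2 + 14·2 + 27·1 = 165
C has the highest Borda score (165).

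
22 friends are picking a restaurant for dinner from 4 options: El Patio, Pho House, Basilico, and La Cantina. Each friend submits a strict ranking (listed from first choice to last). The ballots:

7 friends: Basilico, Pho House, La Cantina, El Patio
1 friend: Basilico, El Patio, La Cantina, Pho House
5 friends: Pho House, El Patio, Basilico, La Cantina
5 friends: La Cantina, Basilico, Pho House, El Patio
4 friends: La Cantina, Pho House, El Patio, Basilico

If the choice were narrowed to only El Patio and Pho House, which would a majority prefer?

Pho House

Voters preferring El Patio to Pho House: 1; preferring Pho House to El Patio: 21.
Pho House wins the head-to-head.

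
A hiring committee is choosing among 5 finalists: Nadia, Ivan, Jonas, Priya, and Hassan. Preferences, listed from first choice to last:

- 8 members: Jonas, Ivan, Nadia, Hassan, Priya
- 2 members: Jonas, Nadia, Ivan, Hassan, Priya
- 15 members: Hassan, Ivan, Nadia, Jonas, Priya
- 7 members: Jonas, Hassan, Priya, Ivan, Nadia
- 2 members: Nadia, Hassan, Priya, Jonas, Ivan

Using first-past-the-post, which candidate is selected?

First-place votes: Nadia 2, Ivan 0, Jonas 17, Priya 0, Hassan 15.
Jonas has the most first-place votes.

Jonas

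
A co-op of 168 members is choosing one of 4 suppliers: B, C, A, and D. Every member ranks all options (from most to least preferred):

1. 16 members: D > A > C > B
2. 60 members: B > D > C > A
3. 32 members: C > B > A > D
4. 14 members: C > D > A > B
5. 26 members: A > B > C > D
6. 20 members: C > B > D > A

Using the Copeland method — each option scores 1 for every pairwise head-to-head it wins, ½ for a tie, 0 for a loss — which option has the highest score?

B

B: beats C, A, and D → score 3.
C: beats A and D; loses to B → score 2.
A: loses to B, C, and D → score 0.
D: beats A; loses to B and C → score 1.
B has the best pairwise record.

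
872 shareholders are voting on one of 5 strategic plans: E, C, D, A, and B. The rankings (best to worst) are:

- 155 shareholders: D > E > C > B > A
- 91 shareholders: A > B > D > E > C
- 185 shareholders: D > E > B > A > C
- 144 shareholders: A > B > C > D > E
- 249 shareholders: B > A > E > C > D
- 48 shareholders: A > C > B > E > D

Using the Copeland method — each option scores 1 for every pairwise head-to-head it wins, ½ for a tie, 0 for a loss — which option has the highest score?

E: beats C; loses to D, A, and B → score 1.
C: beats D; loses to E, A, and B → score 1.
D: beats E; loses to C, A, and B → score 1.
A: beats E, C, and D; loses to B → score 3.
B: beats E, C, D, and A → score 4.
B has the best pairwise record.

B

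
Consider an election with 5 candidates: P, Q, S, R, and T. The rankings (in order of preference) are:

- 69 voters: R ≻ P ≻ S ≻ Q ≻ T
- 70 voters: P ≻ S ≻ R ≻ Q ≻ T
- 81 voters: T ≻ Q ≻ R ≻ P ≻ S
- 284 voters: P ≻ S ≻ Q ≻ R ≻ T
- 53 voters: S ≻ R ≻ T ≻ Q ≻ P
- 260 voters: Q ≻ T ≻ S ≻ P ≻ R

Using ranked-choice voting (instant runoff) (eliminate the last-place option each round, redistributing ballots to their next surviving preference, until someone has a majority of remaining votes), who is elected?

P

Round 1: P 354, Q 260, S 53, R 69, T 81. Eliminate S.
Round 2: P 354, Q 260, R 122, T 81. Eliminate T.
Round 3: P 354, Q 341, R 122. Eliminate R.
Round 4: P 423, Q 394. P has a majority.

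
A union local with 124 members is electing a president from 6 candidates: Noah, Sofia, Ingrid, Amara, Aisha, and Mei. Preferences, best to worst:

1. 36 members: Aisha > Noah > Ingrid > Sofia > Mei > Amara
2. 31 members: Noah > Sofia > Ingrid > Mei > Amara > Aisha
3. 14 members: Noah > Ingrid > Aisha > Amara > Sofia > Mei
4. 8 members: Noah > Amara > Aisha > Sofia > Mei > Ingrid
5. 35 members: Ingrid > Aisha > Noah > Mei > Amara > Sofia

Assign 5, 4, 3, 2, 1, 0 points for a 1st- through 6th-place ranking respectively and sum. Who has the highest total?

Noah: 36·4 + 31·5 + 14·5 + 8·5 + 35·3 = 514
Sofia: 36·2 + 31·4 + 14·1 + 8·2 + 35·0 = 226
Ingrid: 36·3 + 31·3 + 14·4 + 8·0 + 35·5 = 432
Amara: 36·0 + 31·1 + 14·2 + 8·4 + 35·1 = 126
Aisha: 36·5 + 31·0 + 14·3 + 8·3 + 35·4 = 386
Mei: 36·1 + 31·2 + 14·0 + 8·1 + 35·2 = 176
Noah has the highest Borda score (514).

Noah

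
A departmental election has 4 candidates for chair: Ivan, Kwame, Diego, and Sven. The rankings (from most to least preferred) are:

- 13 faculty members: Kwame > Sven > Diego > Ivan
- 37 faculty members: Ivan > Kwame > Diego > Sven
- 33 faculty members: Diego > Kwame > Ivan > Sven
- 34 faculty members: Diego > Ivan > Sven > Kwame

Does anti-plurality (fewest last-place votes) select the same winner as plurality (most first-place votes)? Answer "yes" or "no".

Anti-plurality — last-place votes: Ivan 13, Kwame 34, Diego 0, Sven 70. Winner: Diego.
Plurality — first-place votes: Ivan 37, Kwame 13, Diego 67, Sven 0. Winner: Diego.
The two methods agree.

yes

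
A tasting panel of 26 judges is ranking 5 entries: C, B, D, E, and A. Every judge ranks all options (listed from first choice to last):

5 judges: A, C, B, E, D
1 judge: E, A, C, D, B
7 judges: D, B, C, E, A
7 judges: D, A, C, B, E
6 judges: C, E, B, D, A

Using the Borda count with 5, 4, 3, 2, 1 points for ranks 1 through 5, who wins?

C

C: 5·4 + 1·3 + 7·3 + 7·3 + 6·5 = 95
B: 5·3 + 1·1 + 7·4 + 7·2 + 6·3 = 76
D: 5·1 + 1·2 + 7·5 + 7·5 + 6·2 = 89
E: 5·2 + 1·5 + 7·2 + 7·1 + 6·4 = 60
A: 5·5 + 1·4 + 7·1 + 7·4 + 6·1 = 70
C has the highest Borda score (95).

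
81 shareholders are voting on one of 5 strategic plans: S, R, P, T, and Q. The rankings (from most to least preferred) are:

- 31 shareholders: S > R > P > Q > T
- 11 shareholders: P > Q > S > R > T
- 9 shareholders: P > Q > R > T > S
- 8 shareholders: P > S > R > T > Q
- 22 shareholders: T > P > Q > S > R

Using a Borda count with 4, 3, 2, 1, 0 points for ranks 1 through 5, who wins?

P

S: 31·4 + 11·2 + 9·0 + 8·3 + 22·1 = 192
R: 31·3 + 11·1 + 9·2 + 8·2 + 22·0 = 138
P: 31·2 + 11·4 + 9·4 + 8·4 + 22·3 = 240
T: 31·0 + 11·0 + 9·1 + 8·1 + 22·4 = 105
Q: 31·1 + 11·3 + 9·3 + 8·0 + 22·2 = 135
P has the highest Borda score (240).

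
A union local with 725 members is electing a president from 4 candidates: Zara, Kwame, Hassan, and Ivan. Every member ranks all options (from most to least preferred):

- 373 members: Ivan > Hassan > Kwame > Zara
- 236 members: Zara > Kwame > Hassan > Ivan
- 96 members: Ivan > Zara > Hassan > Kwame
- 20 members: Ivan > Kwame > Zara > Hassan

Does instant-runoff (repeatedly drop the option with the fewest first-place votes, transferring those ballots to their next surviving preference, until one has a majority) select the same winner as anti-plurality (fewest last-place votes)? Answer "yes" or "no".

no

Instant-runoff — R1 Zara 236, Kwame 0, Hassan 0, Ivan 489 (Ivan winner). Winner: Ivan.
Anti-plurality — last-place votes: Zara 373, Kwame 96, Hassan 20, Ivan 236. Winner: Hassan.
The two methods disagree.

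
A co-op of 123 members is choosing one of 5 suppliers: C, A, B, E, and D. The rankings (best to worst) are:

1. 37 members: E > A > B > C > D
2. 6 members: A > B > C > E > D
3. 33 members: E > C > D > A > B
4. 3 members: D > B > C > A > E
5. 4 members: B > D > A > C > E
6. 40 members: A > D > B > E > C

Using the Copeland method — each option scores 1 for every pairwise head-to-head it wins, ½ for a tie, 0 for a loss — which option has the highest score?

C: beats D; loses to A, B, and E → score 1.
A: beats C, B, and D; loses to E → score 3.
B: beats C; loses to A, E, and D → score 1.
E: beats C, A, B, and D → score 4.
D: beats B; loses to C, A, and E → score 1.
E has the best pairwise record.

E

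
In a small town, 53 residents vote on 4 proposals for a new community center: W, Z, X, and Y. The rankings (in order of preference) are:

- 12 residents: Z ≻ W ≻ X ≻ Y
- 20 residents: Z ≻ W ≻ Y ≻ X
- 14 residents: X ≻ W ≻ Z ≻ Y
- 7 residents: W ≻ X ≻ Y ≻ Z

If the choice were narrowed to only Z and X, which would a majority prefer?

Z

Voters preferring Z to X: 32; preferring X to Z: 21.
Z wins the head-to-head.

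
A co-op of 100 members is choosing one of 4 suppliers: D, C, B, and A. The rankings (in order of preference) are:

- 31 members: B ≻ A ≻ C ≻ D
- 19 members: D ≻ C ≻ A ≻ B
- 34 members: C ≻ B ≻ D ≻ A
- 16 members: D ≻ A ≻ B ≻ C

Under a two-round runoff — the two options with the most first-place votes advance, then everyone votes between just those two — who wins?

C

Round 1 first-place votes: D 35, C 34, B 31, A 0.
D and C advance.
Runoff: D is preferred to C by 35 voters; C by 65.
C wins the runoff.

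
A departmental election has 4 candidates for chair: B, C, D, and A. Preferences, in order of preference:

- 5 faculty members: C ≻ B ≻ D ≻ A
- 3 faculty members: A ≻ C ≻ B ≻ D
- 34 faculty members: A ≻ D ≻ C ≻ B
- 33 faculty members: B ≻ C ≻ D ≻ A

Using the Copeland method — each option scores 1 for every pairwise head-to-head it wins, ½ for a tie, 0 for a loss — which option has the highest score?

B: beats D and A; loses to C → score 2.
C: beats B, D, and A → score 3.
D: beats A; loses to B and C → score 1.
A: loses to B, C, and D → score 0.
C has the best pairwise record.

C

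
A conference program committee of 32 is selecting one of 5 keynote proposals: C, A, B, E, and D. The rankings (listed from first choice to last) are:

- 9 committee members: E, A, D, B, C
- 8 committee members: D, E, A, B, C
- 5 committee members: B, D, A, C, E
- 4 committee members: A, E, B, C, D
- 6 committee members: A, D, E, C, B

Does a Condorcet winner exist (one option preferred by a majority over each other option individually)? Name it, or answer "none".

Checking pairwise contests:
A beats C 32–0.
E beats A 17–15.
A beats B 27–5.
D beats E 19–13.
A beats D 19–13.
Every option loses at least one head-to-head, so there is no Condorcet winner.

none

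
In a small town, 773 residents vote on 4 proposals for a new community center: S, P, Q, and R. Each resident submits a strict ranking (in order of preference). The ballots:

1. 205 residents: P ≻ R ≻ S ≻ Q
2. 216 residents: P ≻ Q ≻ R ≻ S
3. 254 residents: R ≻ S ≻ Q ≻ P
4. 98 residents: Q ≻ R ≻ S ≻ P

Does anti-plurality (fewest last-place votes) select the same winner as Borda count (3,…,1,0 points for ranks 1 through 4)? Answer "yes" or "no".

Anti-plurality — last-place votes: S 216, P 352, Q 205, R 0. Winner: R.
Borda — scores: S 811, P 1263, Q 980, R 1584. Winner: R.
The two methods agree.

yes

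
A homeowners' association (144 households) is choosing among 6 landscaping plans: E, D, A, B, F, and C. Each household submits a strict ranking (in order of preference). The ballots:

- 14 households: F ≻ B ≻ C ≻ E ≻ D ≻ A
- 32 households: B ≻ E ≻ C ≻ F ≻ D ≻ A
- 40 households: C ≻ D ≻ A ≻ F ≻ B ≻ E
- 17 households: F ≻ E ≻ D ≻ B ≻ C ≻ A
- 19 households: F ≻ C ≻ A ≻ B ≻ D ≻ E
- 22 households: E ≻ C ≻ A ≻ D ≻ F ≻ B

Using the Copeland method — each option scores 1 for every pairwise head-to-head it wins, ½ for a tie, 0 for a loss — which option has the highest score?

E: beats D and A; loses to B, F, and C → score 2.
D: beats A and B; loses to E, F, and C → score 2.
A: beats B; loses to E, D, F, and C → score 1.
B: beats E; loses to D, A, F, and C → score 1.
F: beats E, D, A, and B; loses to C → score 4.
C: beats E, D, A, B, and F → score 5.
C has the best pairwise record.

C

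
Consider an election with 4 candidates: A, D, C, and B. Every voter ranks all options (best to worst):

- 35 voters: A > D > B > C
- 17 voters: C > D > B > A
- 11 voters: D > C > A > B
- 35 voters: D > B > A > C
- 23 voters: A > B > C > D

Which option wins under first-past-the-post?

A

First-place votes: A 58, D 46, C 17, B 0.
A has the most first-place votes.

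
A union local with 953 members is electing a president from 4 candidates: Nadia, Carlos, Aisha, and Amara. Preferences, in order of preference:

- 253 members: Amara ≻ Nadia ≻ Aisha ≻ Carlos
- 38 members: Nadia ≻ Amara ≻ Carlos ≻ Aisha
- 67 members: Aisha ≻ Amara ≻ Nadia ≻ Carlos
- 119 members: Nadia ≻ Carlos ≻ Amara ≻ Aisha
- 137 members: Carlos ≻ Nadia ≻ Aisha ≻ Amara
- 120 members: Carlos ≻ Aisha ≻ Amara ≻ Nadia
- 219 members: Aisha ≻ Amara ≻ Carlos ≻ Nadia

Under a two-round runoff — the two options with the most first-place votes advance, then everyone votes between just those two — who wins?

Round 1 first-place votes: Nadia 157, Carlos 257, Aisha 286, Amara 253.
Aisha and Carlos advance.
Runoff: Aisha is preferred to Carlos by 539 voters; Carlos by 414.
Aisha wins the runoff.

Aisha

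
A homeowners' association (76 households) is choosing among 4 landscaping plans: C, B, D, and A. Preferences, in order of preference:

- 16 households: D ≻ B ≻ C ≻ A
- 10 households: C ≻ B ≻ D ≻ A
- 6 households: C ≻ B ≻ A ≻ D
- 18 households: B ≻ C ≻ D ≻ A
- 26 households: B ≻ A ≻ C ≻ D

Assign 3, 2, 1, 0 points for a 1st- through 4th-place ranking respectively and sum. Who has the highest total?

B

C: 16·1 + 10·3 + 6·3 + 18·2 + 26·1 = 126
B: 16·2 + 10·2 + 6·2 + 18·3 + 26·3 = 196
D: 16·3 + 10·1 + 6·0 + 18·1 + 26·0 = 76
A: 16·0 + 10·0 + 6·1 + 18·0 + 26·2 = 58
B has the highest Borda score (196).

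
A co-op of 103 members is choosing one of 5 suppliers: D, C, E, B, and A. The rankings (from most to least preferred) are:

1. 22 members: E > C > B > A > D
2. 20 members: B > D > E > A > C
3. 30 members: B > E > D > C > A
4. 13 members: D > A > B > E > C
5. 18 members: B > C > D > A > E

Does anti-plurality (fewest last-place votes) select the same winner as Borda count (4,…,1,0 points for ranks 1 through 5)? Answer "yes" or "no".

yes

Anti-plurality — last-place votes: D 22, C 33, E 18, B 0, A 30. Winner: B.
Borda — scores: D 208, C 150, E 231, B 342, A 99. Winner: B.
The two methods agree.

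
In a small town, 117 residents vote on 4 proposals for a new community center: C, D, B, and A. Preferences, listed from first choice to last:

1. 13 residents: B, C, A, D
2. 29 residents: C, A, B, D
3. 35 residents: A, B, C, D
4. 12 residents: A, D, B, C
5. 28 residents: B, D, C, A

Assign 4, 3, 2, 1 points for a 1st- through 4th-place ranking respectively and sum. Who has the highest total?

C: 13·3 + 29·4 + 35·2 + 12·1 + 28·2 = 293
D: 13·1 + 29·1 + 35·1 + 12·3 + 28·3 = 197
B: 13·4 + 29·2 + 35·3 + 12·2 + 28·4 = 351
A: 13·2 + 29·3 + 35·4 + 12·4 + 28·1 = 329
B has the highest Borda score (351).

B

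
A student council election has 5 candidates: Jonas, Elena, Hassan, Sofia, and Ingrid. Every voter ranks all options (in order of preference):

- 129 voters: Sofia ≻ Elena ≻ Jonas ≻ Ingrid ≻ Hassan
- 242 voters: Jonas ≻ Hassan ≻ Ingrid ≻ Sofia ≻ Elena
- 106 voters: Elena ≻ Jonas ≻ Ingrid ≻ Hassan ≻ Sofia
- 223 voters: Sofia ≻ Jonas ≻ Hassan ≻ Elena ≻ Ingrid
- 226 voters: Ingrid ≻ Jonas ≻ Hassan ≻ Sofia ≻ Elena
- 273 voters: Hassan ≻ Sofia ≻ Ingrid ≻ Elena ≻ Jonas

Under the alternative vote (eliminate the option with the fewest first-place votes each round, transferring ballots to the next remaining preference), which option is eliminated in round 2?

Ingrid

Round 1: Jonas 242, Elena 106, Hassan 273, Sofia 352, Ingrid 226. Eliminate Elena.
Round 2: Jonas 348, Hassan 273, Sofia 352, Ingrid 226. Eliminate Ingrid.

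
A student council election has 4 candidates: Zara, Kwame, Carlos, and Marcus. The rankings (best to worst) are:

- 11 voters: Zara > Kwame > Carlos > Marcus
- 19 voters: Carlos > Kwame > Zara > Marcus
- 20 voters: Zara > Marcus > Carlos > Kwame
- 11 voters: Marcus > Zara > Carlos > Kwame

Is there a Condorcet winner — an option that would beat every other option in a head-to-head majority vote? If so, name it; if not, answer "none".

Zara vs Kwame: 42–19 for Zara.
Zara vs Carlos: 42–19 for Zara.
Zara vs Marcus: 50–11 for Zara.
Zara beats every other option head-to-head.

Zara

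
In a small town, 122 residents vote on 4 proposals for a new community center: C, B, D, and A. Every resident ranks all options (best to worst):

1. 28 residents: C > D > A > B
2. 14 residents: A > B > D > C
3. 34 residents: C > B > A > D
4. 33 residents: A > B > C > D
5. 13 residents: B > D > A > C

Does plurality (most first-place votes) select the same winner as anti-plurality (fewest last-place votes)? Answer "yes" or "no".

no

Plurality — first-place votes: C 62, B 13, D 0, A 47. Winner: C.
Anti-plurality — last-place votes: C 27, B 28, D 67, A 0. Winner: A.
The two methods disagree.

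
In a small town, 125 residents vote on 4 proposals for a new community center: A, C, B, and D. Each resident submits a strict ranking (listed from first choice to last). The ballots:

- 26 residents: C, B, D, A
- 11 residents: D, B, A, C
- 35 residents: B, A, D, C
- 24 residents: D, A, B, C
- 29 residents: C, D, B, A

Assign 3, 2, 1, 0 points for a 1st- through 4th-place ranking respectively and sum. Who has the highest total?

B

A: 26·0 + 11·1 + 35·2 + 24·2 + 29·0 = 129
C: 26·3 + 11·0 + 35·0 + 24·0 + 29·3 = 165
B: 26·2 + 11·2 + 35·3 + 24·1 + 29·1 = 232
D: 26·1 + 11·3 + 35·1 + 24·3 + 29·2 = 224
B has the highest Borda score (232).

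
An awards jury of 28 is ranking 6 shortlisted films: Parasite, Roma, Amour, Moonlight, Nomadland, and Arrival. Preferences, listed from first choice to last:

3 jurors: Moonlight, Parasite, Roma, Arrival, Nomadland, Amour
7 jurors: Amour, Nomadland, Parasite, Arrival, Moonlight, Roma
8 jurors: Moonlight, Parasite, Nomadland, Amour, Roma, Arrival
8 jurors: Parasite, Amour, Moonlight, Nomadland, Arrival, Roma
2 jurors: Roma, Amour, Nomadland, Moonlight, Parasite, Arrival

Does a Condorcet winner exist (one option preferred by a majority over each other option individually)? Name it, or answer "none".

Parasite vs Roma: 26–2 for Parasite.
Parasite vs Amour: 19–9 for Parasite.
Parasite vs Moonlight: 15–13 for Parasite.
Parasite vs Nomadland: 19–9 for Parasite.
Parasite vs Arrival: 28–0 for Parasite.
Parasite beats every other option head-to-head.

Parasite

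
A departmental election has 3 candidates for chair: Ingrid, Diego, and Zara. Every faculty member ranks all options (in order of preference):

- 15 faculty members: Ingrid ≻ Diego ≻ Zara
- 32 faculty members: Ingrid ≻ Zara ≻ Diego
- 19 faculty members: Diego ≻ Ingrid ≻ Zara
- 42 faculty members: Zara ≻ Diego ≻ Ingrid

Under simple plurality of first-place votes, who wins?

Ingrid

First-place votes: Ingrid 47, Diego 19, Zara 42.
Ingrid has the most first-place votes.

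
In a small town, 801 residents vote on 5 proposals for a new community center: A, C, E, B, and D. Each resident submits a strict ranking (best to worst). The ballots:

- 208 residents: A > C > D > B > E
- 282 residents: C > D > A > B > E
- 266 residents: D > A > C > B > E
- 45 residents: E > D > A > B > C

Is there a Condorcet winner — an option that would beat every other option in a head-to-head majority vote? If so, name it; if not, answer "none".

Checking pairwise contests:
D beats A 593–208.
A beats C 519–282.
A beats E 756–45.
A beats B 801–0.
C beats D 490–311.
Every option loses at least one head-to-head, so there is no Condorcet winner.

none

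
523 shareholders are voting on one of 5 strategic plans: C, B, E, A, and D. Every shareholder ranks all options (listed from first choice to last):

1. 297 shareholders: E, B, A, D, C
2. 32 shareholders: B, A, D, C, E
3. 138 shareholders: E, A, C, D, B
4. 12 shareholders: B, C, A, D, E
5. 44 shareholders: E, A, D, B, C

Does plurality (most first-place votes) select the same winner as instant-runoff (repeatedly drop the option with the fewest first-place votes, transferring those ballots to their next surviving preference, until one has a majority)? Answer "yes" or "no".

Plurality — first-place votes: C 0, B 44, E 479, A 0, D 0. Winner: E.
Instant-runoff — R1 C 0, B 44, E 479, A 0, D 0 (E winner). Winner: E.
The two methods agree.

yes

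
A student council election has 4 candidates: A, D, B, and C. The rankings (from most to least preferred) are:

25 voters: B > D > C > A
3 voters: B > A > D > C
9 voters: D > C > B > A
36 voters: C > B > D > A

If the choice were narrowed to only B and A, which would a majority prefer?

Voters preferring B to A: 73; preferring A to B: 0.
B wins the head-to-head.

B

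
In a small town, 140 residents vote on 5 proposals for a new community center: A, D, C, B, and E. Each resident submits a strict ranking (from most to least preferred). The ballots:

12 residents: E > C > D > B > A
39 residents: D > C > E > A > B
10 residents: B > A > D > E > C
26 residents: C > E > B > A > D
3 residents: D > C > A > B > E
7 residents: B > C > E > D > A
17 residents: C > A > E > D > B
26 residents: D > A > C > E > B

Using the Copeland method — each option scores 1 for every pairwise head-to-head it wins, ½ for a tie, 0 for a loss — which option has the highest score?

D

A: beats B; loses to D, C, and E → score 1.
D: beats A, C, B, and E → score 4.
C: beats A, B, and E; loses to D → score 3.
B: loses to A, D, C, and E → score 0.
E: beats A and B; loses to D and C → score 2.
D has the best pairwise record.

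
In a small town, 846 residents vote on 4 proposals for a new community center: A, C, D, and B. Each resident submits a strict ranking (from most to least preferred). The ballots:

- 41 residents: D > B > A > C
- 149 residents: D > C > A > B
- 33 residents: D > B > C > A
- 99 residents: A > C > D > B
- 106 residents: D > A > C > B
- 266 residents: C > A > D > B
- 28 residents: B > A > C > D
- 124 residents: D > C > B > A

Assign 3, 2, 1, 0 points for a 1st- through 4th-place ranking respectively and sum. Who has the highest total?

D

A: 41·1 + 149·1 + 33·0 + 99·3 + 106·2 + 266·2 + 28·2 + 124·0 = 1287
C: 41·0 + 149·2 + 33·1 + 99·2 + 106·1 + 266·3 + 28·1 + 124·2 = 1709
D: 41·3 + 149·3 + 33·3 + 99·1 + 106·3 + 266·1 + 28·0 + 124·3 = 1724
B: 41·2 + 149·0 + 33·2 + 99·0 + 106·0 + 266·0 + 28·3 + 124·1 = 356
D has the highest Borda score (1724).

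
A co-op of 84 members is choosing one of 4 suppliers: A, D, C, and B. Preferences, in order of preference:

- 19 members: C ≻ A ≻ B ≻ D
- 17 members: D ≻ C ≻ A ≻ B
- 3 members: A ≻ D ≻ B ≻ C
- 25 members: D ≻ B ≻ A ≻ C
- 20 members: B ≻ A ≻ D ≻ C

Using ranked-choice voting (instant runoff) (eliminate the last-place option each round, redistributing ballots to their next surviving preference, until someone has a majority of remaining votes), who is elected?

D

Round 1: A 3, D 42, C 19, B 20. Eliminate A.
Round 2: D 45, C 19, B 20. D has a majority.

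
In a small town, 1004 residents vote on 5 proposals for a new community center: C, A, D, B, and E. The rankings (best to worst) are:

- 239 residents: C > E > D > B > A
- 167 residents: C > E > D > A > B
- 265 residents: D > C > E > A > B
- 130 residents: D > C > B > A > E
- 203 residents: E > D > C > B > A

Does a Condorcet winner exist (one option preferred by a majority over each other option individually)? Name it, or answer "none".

none

Checking pairwise contests:
D beats C 598–406.
C beats A 1004–0.
E beats D 609–395.
C beats B 1004–0.
C beats E 801–203.
Every option loses at least one head-to-head, so there is no Condorcet winner.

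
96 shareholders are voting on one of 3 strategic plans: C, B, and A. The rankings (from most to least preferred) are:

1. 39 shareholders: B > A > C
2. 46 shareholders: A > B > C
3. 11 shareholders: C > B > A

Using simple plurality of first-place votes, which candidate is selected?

A

First-place votes: C 11, B 39, A 46.
A has the most first-place votes.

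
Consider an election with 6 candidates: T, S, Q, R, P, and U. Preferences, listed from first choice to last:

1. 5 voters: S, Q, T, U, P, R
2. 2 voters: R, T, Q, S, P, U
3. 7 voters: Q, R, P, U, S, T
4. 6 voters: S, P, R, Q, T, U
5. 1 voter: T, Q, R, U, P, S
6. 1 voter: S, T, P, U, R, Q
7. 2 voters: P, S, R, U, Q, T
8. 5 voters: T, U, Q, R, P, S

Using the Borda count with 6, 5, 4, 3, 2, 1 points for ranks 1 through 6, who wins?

T: 5·4 + 2·5 + 7·1 + 6·2 + 1·6 + 1·5 + 2·1 + 5·6 = 92
S: 5·6 + 2·3 + 7·2 + 6·6 + 1·1 + 1·6 + 2·5 + 5·1 = 108
Q: 5·5 + 2·4 + 7·6 + 6·3 + 1·5 + 1·1 + 2·2 + 5·4 = 123
R: 5·1 + 2·6 + 7·5 + 6·4 + 1·4 + 1·2 + 2·4 + 5·3 = 105
P: 5·2 + 2·2 + 7·4 + 6·5 + 1·2 + 1·4 + 2·6 + 5·2 = 100
U: 5·3 + 2·1 + 7·3 + 6·1 + 1·3 + 1·3 + 2·3 + 5·5 = 81
Q has the highest Borda score (123).

Q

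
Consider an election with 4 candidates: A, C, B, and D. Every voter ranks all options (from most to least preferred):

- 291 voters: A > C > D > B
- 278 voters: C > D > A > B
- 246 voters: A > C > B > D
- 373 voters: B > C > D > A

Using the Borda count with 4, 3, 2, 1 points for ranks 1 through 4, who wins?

C

A: 291·4 + 278·2 + 246·4 + 373·1 = 3077
C: 291·3 + 278·4 + 246·3 + 373·3 = 3842
B: 291·1 + 278·1 + 246·2 + 373·4 = 2553
D: 291·2 + 278·3 + 246·1 + 373·2 = 2408
C has the highest Borda score (3842).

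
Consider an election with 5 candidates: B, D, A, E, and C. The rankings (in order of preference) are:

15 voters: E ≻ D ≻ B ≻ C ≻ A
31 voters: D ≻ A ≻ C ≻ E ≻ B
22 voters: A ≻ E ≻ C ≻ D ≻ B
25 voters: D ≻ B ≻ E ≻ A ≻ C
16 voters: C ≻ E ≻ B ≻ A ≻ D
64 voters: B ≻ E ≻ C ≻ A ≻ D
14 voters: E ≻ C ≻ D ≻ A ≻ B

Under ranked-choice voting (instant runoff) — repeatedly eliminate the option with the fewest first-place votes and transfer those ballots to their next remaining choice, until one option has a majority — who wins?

Round 1: B 64, D 56, A 22, E 29, C 16. Eliminate C.
Round 2: B 64, D 56, A 22, E 45. Eliminate A.
Round 3: B 64, D 56, E 67. Eliminate D.
Round 4: B 89, E 98. E has a majority.

E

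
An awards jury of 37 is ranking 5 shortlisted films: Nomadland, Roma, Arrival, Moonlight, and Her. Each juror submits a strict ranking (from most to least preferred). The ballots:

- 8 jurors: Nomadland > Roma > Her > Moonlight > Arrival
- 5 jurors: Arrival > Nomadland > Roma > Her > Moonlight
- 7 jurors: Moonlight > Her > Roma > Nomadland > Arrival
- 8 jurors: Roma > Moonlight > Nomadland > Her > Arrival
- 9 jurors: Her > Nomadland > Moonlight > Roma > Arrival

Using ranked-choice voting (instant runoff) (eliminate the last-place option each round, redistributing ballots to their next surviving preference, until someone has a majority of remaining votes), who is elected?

Round 1: Nomadland 8, Roma 8, Arrival 5, Moonlight 7, Her 9. Eliminate Arrival.
Round 2: Nomadland 13, Roma 8, Moonlight 7, Her 9. Eliminate Moonlight.
Round 3: Nomadland 13, Roma 8, Her 16. Eliminate Roma.
Round 4: Nomadland 21, Her 16. Nomadland has a majority.

Nomadland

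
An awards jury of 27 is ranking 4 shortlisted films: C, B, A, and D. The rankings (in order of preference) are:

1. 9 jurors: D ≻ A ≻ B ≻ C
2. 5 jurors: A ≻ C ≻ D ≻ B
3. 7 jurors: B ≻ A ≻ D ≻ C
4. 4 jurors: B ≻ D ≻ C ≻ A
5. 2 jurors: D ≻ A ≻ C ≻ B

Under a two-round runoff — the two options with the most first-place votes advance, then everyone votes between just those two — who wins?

D

Round 1 first-place votes: C 0, B 11, A 5, D 11.
B and D advance.
Runoff: B is preferred to D by 11 voters; D by 16.
D wins the runoff.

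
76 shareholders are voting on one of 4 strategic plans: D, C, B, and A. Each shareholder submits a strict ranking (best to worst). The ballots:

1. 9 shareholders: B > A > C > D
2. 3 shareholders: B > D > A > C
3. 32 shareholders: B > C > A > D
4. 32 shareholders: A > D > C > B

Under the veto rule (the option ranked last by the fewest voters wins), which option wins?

A

Last-place votes: D 41, C 3, B 32, A 0.
A is ranked last by the fewest voters, so A wins.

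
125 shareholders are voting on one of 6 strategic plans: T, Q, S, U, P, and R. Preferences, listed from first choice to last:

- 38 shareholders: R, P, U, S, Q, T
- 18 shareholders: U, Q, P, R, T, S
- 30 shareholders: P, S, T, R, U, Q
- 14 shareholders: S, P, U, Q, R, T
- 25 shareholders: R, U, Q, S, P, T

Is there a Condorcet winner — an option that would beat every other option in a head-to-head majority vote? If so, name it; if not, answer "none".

R

R vs T: 95–30 for R.
R vs Q: 93–32 for R.
R vs S: 81–44 for R.
R vs U: 93–32 for R.
R vs P: 63–62 for R.
R beats every other option head-to-head.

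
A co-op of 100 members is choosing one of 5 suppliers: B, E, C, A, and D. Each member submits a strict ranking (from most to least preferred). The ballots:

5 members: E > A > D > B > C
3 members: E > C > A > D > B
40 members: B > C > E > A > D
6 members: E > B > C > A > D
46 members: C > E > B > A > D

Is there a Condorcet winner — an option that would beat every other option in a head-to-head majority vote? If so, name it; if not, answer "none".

Checking pairwise contests:
E beats B 60–40.
C beats E 86–14.
B beats C 51–49.
B beats A 92–8.
B beats D 92–8.
Every option loses at least one head-to-head, so there is no Condorcet winner.

none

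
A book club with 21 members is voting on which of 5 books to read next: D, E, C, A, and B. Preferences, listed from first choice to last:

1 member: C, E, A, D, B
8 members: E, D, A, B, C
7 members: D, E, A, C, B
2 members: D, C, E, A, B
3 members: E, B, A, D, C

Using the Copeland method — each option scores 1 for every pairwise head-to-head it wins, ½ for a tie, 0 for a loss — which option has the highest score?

D: beats C, A, and B; loses to E → score 3.
E: beats D, C, A, and B → score 4.
C: loses to D, E, A, and B → score 0.
A: beats C and B; loses to D and E → score 2.
B: beats C; loses to D, E, and A → score 1.
E has the best pairwise record.

E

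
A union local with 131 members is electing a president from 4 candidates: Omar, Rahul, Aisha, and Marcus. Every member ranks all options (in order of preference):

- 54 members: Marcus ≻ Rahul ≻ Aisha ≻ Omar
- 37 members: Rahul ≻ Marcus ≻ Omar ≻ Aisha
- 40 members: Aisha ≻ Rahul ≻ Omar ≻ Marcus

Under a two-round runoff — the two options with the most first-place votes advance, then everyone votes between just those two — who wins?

Marcus

Round 1 first-place votes: Omar 0, Rahul 37, Aisha 40, Marcus 54.
Marcus and Aisha advance.
Runoff: Marcus is preferred to Aisha by 91 voters; Aisha by 40.
Marcus wins the runoff.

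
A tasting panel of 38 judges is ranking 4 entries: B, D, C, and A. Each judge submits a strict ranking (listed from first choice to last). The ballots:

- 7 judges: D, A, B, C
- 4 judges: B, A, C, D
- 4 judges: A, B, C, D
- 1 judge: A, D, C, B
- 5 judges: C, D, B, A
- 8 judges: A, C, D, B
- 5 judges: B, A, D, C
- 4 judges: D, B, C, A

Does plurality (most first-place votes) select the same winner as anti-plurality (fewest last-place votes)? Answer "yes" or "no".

Plurality — first-place votes: B 9, D 11, C 5, A 13. Winner: A.
Anti-plurality — last-place votes: B 9, D 8, C 12, A 9. Winner: D.
The two methods disagree.

no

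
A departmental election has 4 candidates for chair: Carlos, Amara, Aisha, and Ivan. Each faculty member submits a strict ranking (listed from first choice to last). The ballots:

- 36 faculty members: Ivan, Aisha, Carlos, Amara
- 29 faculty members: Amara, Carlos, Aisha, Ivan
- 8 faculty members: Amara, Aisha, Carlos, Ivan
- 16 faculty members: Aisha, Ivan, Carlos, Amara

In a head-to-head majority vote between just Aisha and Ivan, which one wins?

Aisha

Voters preferring Aisha to Ivan: 53; preferring Ivan to Aisha: 36.
Aisha wins the head-to-head.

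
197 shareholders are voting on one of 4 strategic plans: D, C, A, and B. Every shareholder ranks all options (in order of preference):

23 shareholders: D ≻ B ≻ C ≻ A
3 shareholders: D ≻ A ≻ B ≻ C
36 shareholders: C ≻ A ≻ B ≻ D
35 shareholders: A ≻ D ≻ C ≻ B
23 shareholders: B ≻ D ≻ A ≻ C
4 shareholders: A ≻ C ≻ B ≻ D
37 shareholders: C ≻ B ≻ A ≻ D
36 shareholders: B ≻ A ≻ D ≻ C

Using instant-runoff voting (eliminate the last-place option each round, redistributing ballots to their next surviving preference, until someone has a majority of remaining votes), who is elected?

Round 1: D 26, C 73, A 39, B 59. Eliminate D.
Round 2: C 73, A 42, B 82. Eliminate A.
Round 3: C 112, B 85. C has a majority.

C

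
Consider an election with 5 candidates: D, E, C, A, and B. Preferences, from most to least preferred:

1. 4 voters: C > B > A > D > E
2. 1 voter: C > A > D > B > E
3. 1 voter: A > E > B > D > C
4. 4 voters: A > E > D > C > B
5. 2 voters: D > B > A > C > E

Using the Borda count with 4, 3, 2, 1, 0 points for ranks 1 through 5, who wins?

D: 4·1 + 1·2 + 1·1 + 4·2 + 2·4 = 23
E: 4·0 + 1·0 + 1·3 + 4·3 + 2·0 = 15
C: 4·4 + 1·4 + 1·0 + 4·1 + 2·1 = 26
A: 4·2 + 1·3 + 1·4 + 4·4 + 2·2 = 35
B: 4·3 + 1·1 + 1·2 + 4·0 + 2·3 = 21
A has the highest Borda score (35).

A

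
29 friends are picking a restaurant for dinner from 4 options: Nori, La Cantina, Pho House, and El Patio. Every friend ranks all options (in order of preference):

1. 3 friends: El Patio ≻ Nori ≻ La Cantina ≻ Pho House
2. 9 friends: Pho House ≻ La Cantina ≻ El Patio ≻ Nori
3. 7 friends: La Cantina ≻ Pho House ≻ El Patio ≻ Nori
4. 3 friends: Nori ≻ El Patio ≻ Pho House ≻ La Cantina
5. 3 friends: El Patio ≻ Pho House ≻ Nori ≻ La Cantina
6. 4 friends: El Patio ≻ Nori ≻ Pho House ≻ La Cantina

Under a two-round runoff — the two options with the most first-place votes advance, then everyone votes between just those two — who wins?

Round 1 first-place votes: Nori 3, La Cantina 7, Pho House 9, El Patio 10.
El Patio and Pho House advance.
Runoff: El Patio is preferred to Pho House by 13 voters; Pho House by 16.
Pho House wins the runoff.

Pho House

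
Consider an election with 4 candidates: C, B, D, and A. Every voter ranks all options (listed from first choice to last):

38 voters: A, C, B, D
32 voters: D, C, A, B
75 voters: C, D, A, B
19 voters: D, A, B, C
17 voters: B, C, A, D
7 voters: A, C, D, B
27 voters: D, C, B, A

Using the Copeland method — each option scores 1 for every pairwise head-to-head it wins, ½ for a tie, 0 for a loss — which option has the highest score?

C

C: beats B, D, and A → score 3.
B: loses to C, D, and A → score 0.
D: beats B and A; loses to C → score 2.
A: beats B; loses to C and D → score 1.
C has the best pairwise record.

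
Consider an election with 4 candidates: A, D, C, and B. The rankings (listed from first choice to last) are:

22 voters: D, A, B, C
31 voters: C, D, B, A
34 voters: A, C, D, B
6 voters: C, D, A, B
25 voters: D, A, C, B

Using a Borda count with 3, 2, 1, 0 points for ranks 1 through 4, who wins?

A: 22·2 + 31·0 + 34·3 + 6·1 + 25·2 = 202
D: 22·3 + 31·2 + 34·1 + 6·2 + 25·3 = 249
C: 22·0 + 31·3 + 34·2 + 6·3 + 25·1 = 204
B: 22·1 + 31·1 + 34·0 + 6·0 + 25·0 = 53
D has the highest Borda score (249).

D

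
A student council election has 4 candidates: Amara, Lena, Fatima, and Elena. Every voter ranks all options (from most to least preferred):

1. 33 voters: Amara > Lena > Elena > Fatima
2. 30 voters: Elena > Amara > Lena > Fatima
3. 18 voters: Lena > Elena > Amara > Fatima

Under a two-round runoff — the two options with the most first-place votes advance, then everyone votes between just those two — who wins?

Round 1 first-place votes: Amara 33, Lena 18, Fatima 0, Elena 30.
Amara and Elena advance.
Runoff: Amara is preferred to Elena by 33 voters; Elena by 48.
Elena wins the runoff.

Elena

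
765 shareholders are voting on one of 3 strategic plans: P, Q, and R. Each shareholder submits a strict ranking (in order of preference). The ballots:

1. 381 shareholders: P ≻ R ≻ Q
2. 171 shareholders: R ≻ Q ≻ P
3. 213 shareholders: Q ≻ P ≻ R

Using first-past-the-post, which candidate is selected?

First-place votes: P 381, Q 213, R 171.
P has the most first-place votes.

P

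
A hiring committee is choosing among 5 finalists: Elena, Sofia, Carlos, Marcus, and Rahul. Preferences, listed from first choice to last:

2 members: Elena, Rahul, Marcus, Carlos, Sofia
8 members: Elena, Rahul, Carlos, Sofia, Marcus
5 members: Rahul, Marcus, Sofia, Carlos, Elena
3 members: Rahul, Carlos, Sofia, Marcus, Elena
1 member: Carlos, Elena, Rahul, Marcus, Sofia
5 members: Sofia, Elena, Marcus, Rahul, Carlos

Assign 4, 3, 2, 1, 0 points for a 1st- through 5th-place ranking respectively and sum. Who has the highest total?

Rahul

Elena: 2·4 + 8·4 + 5·0 + 3·0 + 1·3 + 5·3 = 58
Sofia: 2·0 + 8·1 + 5·2 + 3·2 + 1·0 + 5·4 = 44
Carlos: 2·1 + 8·2 + 5·1 + 3·3 + 1·4 + 5·0 = 36
Marcus: 2·2 + 8·0 + 5·3 + 3·1 + 1·1 + 5·2 = 33
Rahul: 2·3 + 8·3 + 5·4 + 3·4 + 1·2 + 5·1 = 69
Rahul has the highest Borda score (69).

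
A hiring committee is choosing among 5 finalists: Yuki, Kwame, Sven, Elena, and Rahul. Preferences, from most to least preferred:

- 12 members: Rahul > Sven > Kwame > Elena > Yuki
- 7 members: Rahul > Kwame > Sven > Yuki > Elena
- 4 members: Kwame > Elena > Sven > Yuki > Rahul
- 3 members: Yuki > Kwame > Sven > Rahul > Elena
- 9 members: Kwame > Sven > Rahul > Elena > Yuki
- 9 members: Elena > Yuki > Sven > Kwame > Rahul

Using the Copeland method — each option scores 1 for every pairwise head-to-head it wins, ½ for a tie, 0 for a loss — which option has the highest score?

Kwame

Yuki: loses to Kwame, Sven, Elena, and Rahul → score 0.
Kwame: beats Yuki, Sven, Elena, and Rahul → score 4.
Sven: beats Yuki, Elena, and Rahul; loses to Kwame → score 3.
Elena: beats Yuki; loses to Kwame, Sven, and Rahul → score 1.
Rahul: beats Yuki and Elena; loses to Kwame and Sven → score 2.
Kwame has the best pairwise record.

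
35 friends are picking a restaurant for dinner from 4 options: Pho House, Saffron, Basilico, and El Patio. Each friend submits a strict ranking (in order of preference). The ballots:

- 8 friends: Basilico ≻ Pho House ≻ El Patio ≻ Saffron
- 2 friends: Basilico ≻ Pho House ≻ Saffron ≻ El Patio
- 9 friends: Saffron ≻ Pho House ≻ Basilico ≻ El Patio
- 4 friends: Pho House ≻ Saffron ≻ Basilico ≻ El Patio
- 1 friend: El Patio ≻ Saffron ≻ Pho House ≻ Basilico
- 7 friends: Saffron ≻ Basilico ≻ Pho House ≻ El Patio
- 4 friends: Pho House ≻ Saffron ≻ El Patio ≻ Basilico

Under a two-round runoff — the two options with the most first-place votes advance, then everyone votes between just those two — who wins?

Round 1 first-place votes: Pho House 8, Saffron 16, Basilico 10, El Patio 1.
Saffron and Basilico advance.
Runoff: Saffron is preferred to Basilico by 25 voters; Basilico by 10.
Saffron wins the runoff.

Saffron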